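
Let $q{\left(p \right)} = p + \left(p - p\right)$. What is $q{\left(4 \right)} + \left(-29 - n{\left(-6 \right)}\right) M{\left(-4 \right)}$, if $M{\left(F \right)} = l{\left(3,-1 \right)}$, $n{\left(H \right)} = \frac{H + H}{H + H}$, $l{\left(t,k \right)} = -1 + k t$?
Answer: $124$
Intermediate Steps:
$q{\left(p \right)} = p$ ($q{\left(p \right)} = p + 0 = p$)
$n{\left(H \right)} = 1$ ($n{\left(H \right)} = \frac{2 H}{2 H} = 2 H \frac{1}{2 H} = 1$)
$M{\left(F \right)} = -4$ ($M{\left(F \right)} = -1 - 3 = -4$)
$q{\left(4 \right)} + \left(-29 - n{\left(-6 \right)}\right) M{\left(-4 \right)} = 4 + \left(-29 - 1\right) \left(-4\right) = 4 - -120 = 4 + 120 = 124$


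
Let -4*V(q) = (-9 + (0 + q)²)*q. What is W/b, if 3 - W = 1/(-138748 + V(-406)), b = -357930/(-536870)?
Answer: 5344388003111/1187697106305 ≈ 4.4998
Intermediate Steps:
b = 35793/53687 (b = -357930*(-1/536870) = 35793/53687 ≈ 0.66670)
V(q) = -q*(-9 + q²)/4 (V(q) = -(-9 + (0 + q)²)*q/4 = -(-9 + q²)*q/4 = -q*(-9 + q²)/4)
W = 99547153/33182385 (W = 3 - 1/(-138748 + (¼)*(-406)*(9 - 1*(-406)²)) = 3 - 1/(-138748 + (¼)*(-406)*(9 - 1*164836)) = 3 - 1/(-138748 + (¼)*(-406)*(9 - 164836)) = 3 - 1/(-138748 + (¼)*(-406)*(-164827)) = 3 - 1/(-138748 + 33459881/2) = 3 - 1/33182385/2 = 3 - 1*2/33182385 = 3 - 2/33182385 = 99547153/33182385 ≈ 3.0000)
W/b = 99547153/(33182385*(35793/53687)) = (99547153/33182385)*(53687/35793) = 5344388003111/1187697106305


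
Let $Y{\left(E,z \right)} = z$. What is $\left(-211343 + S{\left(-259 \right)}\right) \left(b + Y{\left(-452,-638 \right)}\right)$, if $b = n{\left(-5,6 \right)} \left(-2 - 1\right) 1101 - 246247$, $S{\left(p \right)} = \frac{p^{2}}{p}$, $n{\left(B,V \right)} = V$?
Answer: $56434888206$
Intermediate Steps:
$S{\left(p \right)} = p$
$b = -266065$ ($b = 6 \left(-2 - 1\right) 1101 - 246247 = 6 \left(-3\right) 1101 - 246247 = \left(-18\right) 1101 - 246247 = -19818 - 246247 = -266065$)
$\left(-211343 + S{\left(-259 \right)}\right) \left(b + Y{\left(-452,-638 \right)}\right) = \left(-211343 - 259\right) \left(-266065 - 638\right) = \left(-211602\right) \left(-266703\right) = 56434888206$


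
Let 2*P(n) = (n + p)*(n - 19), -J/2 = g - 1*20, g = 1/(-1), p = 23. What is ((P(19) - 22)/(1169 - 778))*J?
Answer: -924/391 ≈ -2.3632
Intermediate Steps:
g = -1
J = 42 (J = -2*(-1 - 1*20) = -2*(-1 - 20) = -2*(-21) = 42)
P(n) = (-19 + n)*(23 + n)/2 (P(n) = ((n + 23)*(n - 19))/2 = ((23 + n)*(-19 + n))/2 = ((-19 + n)*(23 + n))/2 = (-19 + n)*(23 + n)/2)
((P(19) - 22)/(1169 - 778))*J = (((-437/2 + (½)*19² + 2*19) - 22)/(1169 - 778))*42 = (((-437/2 + (½)*361 + 38) - 22)/391)*42 = (((-437/2 + 361/2 + 38) - 22)*(1/391))*42 = ((0 - 22)*(1/391))*42 = -22*1/391*42 = -22/391*42 = -924/391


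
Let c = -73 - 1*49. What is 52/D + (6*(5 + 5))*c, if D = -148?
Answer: -270853/37 ≈ -7320.4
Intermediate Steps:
c = -122 (c = -73 - 49 = -122)
52/D + (6*(5 + 5))*c = 52/(-148) + (6*(5 + 5))*(-122) = 52*(-1/148) + (6*10)*(-122) = -13/37 + 60*(-122) = -13/37 - 7320 = -270853/37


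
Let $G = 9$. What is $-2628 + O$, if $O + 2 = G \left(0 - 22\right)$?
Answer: $-2828$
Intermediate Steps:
$O = -200$ ($O = -2 + 9 \left(0 - 22\right) = -2 + 9 \left(-22\right) = -2 - 198 = -200$)
$-2628 + O = -2628 - 200 = -2828$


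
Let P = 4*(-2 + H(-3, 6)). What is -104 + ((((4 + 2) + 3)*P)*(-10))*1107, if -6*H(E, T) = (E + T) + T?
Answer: 1394716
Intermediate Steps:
H(E, T) = -T/3 - E/6 (H(E, T) = -((E + T) + T)/6 = -(E + 2*T)/6 = -T/3 - E/6)
P = -14 (P = 4*(-2 + (-⅓*6 - ⅙*(-3))) = 4*(-2 + (-2 + ½)) = 4*(-2 - 3/2) = 4*(-7/2) = -14)
-104 + ((((4 + 2) + 3)*P)*(-10))*1107 = -104 + ((((4 + 2) + 3)*(-14))*(-10))*1107 = -104 + (((6 + 3)*(-14))*(-10))*1107 = -104 + ((9*(-14))*(-10))*1107 = -104 - 126*(-10)*1107 = -104 + 1260*1107 = -104 + 1394820 = 1394716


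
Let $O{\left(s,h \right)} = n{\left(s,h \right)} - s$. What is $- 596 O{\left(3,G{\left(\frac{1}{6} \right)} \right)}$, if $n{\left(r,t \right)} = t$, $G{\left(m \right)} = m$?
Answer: $\frac{5066}{3} \approx 1688.7$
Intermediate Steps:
$O{\left(s,h \right)} = h - s$
$- 596 O{\left(3,G{\left(\frac{1}{6} \right)} \right)} = - 596 \left(\frac{1}{6} - 3\right) = \left(-596\right) \left(- \frac{17}{6}\right) = \frac{5066}{3}$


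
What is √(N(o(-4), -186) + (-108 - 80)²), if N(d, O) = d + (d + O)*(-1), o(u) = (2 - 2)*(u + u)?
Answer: √35530 ≈ 188.49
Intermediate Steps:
o(u) = 0 (o(u) = 0*(2*u) = 0)
N(d, O) = -O (N(d, O) = d + (O + d)*(-1) = d + (-O - d) = -O)
√(N(o(-4), -186) + (-108 - 80)²) = √(-1*(-186) + (-108 - 80)²) = √(186 + (-188)²) = √(186 + 35344) = √35530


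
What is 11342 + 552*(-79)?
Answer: -32266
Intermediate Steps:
11342 + 552*(-79) = 11342 - 43608 = -32266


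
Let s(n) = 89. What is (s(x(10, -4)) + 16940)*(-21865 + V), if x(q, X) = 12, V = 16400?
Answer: -93063485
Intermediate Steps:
(s(x(10, -4)) + 16940)*(-21865 + V) = (89 + 16940)*(-21865 + 16400) = 17029*(-5465) = -93063485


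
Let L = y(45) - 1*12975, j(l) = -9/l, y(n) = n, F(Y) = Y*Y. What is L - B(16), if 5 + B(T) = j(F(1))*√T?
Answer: -12889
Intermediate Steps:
F(Y) = Y²
B(T) = -5 - 9*√T (B(T) = -5 + (-9/(1²))*√T = -5 + (-9/1)*√T = -5 + (-9*1)*√T = -5 - 9*√T)
L = -12930 (L = 45 - 1*12975 = 45 - 12975 = -12930)
L - B(16) = -12930 - (-5 - 9*√16) = -12930 - (-5 - 9*4) = -12930 - (-5 - 36) = -12930 - 1*(-41) = -12930 + 41 = -12889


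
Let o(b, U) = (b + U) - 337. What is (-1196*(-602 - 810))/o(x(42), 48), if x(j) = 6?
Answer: -1688752/283 ≈ -5967.3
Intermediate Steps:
o(b, U) = -337 + U + b (o(b, U) = (U + b) - 337 = -337 + U + b)
(-1196*(-602 - 810))/o(x(42), 48) = (-1196*(-602 - 810))/(-337 + 48 + 6) = -1196*(-1412)/(-283) = 1688752*(-1/283) = -1688752/283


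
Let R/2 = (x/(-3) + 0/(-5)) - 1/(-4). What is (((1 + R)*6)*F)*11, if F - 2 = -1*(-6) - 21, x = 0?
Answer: -1287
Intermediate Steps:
R = 1/2 (R = 2*((0/(-3) + 0/(-5)) - 1/(-4)) = 2*((0*(-1/3) + 0*(-1/5)) - 1*(-1/4)) = 2*((0 + 0) + 1/4) = 2*(0 + 1/4) = 2*(1/4) = 1/2 ≈ 0.50000)
F = -13 (F = 2 + (-1*(-6) - 21) = 2 + (6 - 21) = 2 - 15 = -13)
(((1 + R)*6)*F)*11 = (((1 + 1/2)*6)*(-13))*11 = (((3/2)*6)*(-13))*11 = (9*(-13))*11 = -117*11 = -1287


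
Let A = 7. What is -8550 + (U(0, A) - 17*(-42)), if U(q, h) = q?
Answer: -7836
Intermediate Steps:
-8550 + (U(0, A) - 17*(-42)) = -8550 + (0 - 17*(-42)) = -8550 + (0 + 714) = -8550 + 714 = -7836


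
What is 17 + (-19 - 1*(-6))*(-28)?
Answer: 381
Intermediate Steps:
17 + (-19 - 1*(-6))*(-28) = 17 + (-19 + 6)*(-28) = 17 - 13*(-28) = 17 + 364 = 381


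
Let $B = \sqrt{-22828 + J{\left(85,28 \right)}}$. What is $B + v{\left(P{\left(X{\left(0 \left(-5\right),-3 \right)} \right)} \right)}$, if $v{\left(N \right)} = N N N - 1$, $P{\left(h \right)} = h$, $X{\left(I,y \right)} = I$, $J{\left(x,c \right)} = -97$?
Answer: $-1 + 5 i \sqrt{917} \approx -1.0 + 151.41 i$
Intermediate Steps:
$v{\left(N \right)} = -1 + N^{3}$ ($v{\left(N \right)} = N N^{2} - 1 = N^{3} - 1 = -1 + N^{3}$)
$B = 5 i \sqrt{917}$ ($B = \sqrt{-22828 - 97} = \sqrt{-22925} = 5 i \sqrt{917} \approx 151.41 i$)
$B + v{\left(P{\left(X{\left(0 \left(-5\right),-3 \right)} \right)} \right)} = 5 i \sqrt{917} - \left(1 - \left(0 \left(-5\right)\right)^{3}\right) = 5 i \sqrt{917} - \left(1 - 0^{3}\right) = 5 i \sqrt{917} + \left(-1 + 0\right) = 5 i \sqrt{917} - 1 = -1 + 5 i \sqrt{917}$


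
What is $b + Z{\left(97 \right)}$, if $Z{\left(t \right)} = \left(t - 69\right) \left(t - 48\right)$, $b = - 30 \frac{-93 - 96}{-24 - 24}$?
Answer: $\frac{10031}{8} \approx 1253.9$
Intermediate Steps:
$b = - \frac{945}{8}$ ($b = - 30 \left(- \frac{189}{-48}\right) = - 30 \left(\left(-189\right) \left(- \frac{1}{48}\right)\right) = \left(-30\right) \frac{63}{16} = - \frac{945}{8} \approx -118.13$)
$Z{\left(t \right)} = \left(-69 + t\right) \left(-48 + t\right)$
$b + Z{\left(97 \right)} = - \frac{945}{8} + \left(3312 + 97^{2} - 11349\right) = - \frac{945}{8} + \left(3312 + 9409 - 11349\right) = - \frac{945}{8} + 1372 = \frac{10031}{8}$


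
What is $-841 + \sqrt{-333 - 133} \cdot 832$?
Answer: $-841 + 832 i \sqrt{466} \approx -841.0 + 17960.0 i$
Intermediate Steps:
$-841 + \sqrt{-333 - 133} \cdot 832 = -841 + \sqrt{-466} \cdot 832 = -841 + i \sqrt{466} \cdot 832 = -841 + 832 i \sqrt{466}$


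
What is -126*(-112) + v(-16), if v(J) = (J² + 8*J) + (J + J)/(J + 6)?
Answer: 71216/5 ≈ 14243.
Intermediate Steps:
v(J) = J² + 8*J + 2*J/(6 + J) (v(J) = (J² + 8*J) + (2*J)/(6 + J) = (J² + 8*J) + 2*J/(6 + J) = J² + 8*J + 2*J/(6 + J))
-126*(-112) + v(-16) = -126*(-112) - 16*(50 + (-16)² + 14*(-16))/(6 - 16) = 14112 - 16*(50 + 256 - 224)/(-10) = 14112 - 16*(-⅒)*82 = 14112 + 656/5 = 71216/5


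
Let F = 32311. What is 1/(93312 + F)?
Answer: 1/125623 ≈ 7.9603e-6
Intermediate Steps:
1/(93312 + F) = 1/(93312 + 32311) = 1/125623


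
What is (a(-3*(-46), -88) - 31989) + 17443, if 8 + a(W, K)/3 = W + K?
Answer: -14420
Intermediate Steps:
a(W, K) = -24 + 3*K + 3*W (a(W, K) = -24 + 3*(W + K) = -24 + 3*(K + W) = -24 + (3*K + 3*W) = -24 + 3*K + 3*W)
(a(-3*(-46), -88) - 31989) + 17443 = ((-24 + 3*(-88) + 3*(-3*(-46))) - 31989) + 17443 = ((-24 - 264 + 3*138) - 31989) + 17443 = ((-24 - 264 + 414) - 31989) + 17443 = (126 - 31989) + 17443 = -31863 + 17443 = -14420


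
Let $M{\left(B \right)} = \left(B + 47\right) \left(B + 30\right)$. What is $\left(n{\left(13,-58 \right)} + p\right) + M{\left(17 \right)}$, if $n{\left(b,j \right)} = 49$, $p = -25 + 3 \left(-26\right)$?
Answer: $2954$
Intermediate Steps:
$M{\left(B \right)} = \left(30 + B\right) \left(47 + B\right)$ ($M{\left(B \right)} = \left(47 + B\right) \left(30 + B\right) = \left(30 + B\right) \left(47 + B\right)$)
$p = -103$ ($p = -25 - 78 = -103$)
$\left(n{\left(13,-58 \right)} + p\right) + M{\left(17 \right)} = \left(49 - 103\right) + \left(1410 + 17^{2} + 77 \cdot 17\right) = -54 + \left(1410 + 289 + 1309\right) = -54 + 3008 = 2954$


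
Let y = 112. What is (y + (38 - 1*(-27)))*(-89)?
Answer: -15753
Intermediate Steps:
(y + (38 - 1*(-27)))*(-89) = (112 + (38 - 1*(-27)))*(-89) = (112 + (38 + 27))*(-89) = (112 + 65)*(-89) = 177*(-89) = -15753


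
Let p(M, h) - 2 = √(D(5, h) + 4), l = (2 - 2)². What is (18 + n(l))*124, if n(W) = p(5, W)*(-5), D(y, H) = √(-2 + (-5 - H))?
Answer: 992 - 620*√(4 + I*√7) ≈ -308.21 - 391.1*I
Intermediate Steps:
D(y, H) = √(-7 - H)
l = 0 (l = 0² = 0)
p(M, h) = 2 + √(4 + √(-7 - h)) (p(M, h) = 2 + √(√(-7 - h) + 4) = 2 + √(4 + √(-7 - h)))
n(W) = -10 - 5*√(4 + √(-7 - W)) (n(W) = (2 + √(4 + √(-7 - W)))*(-5) = -10 - 5*√(4 + √(-7 - W)))
(18 + n(l))*124 = (18 + (-10 - 5*√(4 + √(-7 - 1*0))))*124 = (18 + (-10 - 5*√(4 + √(-7 + 0))))*124 = (18 + (-10 - 5*√(4 + √(-7))))*124 = (18 + (-10 - 5*√(4 + I*√7)))*124 = (8 - 5*√(4 + I*√7))*124 = 992 - 620*√(4 + I*√7)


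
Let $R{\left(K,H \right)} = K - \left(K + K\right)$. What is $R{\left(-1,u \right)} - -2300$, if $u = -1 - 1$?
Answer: $2301$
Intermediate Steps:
$u = -2$
$R{\left(K,H \right)} = - K$ ($R{\left(K,H \right)} = K - 2 K = - K$)
$R{\left(-1,u \right)} - -2300 = \left(-1\right) \left(-1\right) - -2300 = 1 + 2300 = 2301$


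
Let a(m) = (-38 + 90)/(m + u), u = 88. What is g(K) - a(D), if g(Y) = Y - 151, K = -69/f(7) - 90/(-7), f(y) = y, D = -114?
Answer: -146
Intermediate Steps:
a(m) = 52/(88 + m) (a(m) = (-38 + 90)/(m + 88) = 52/(88 + m))
K = 3 (K = -69/7 - 90/(-7) = -69*1/7 - 90*(-1/7) = -69/7 + 90/7 = 3)
g(Y) = -151 + Y
g(K) - a(D) = (-151 + 3) - 52/(88 - 114) = -148 - 52/(-26) = -148 - 52*(-1)/26 = -148 - 1*(-2) = -148 + 2 = -146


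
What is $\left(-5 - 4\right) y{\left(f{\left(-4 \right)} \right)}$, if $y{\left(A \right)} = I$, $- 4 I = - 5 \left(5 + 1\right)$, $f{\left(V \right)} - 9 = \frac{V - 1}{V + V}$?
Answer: $- \frac{135}{2} \approx -67.5$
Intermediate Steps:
$f{\left(V \right)} = 9 + \frac{-1 + V}{2 V}$ ($f{\left(V \right)} = 9 + \frac{V - 1}{V + V} = 9 + \frac{-1 + V}{2 V}$)
$I = \frac{15}{2}$ ($I = - \frac{\left(-5\right) \left(5 + 1\right)}{4} = - \frac{\left(-5\right) 6}{4} = \left(- \frac{1}{4}\right) \left(-30\right) = \frac{15}{2} \approx 7.5$)
$y{\left(A \right)} = \frac{15}{2}$
$\left(-5 - 4\right) y{\left(f{\left(-4 \right)} \right)} = \left(-5 - 4\right) \frac{15}{2} = \left(-9\right) \frac{15}{2} = - \frac{135}{2}$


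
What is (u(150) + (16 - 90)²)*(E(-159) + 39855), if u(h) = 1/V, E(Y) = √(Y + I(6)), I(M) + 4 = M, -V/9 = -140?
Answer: 18332664977/84 + 6899761*I*√157/1260 ≈ 2.1825e+8 + 68614.0*I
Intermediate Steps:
V = 1260 (V = -9*(-140) = 1260)
I(M) = -4 + M
E(Y) = √(2 + Y) (E(Y) = √(Y + (-4 + 6)) = √(Y + 2) = √(2 + Y))
u(h) = 1/1260
(u(150) + (16 - 90)²)*(E(-159) + 39855) = (1/1260 + (16 - 90)²)*(√(2 - 159) + 39855) = (1/1260 + (-74)²)*(√(-157) + 39855) = (1/1260 + 5476)*(I*√157 + 39855) = 6899761*(39855 + I*√157)/1260 = 18332664977/84 + 6899761*I*√157/1260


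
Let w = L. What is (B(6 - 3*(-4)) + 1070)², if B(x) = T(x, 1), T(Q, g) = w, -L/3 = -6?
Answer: 1183744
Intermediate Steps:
L = 18 (L = -3*(-6) = 18)
w = 18
T(Q, g) = 18
B(x) = 18
(B(6 - 3*(-4)) + 1070)² = (18 + 1070)² = 1088² = 1183744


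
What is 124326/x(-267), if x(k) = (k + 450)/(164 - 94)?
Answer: 2900940/61 ≈ 47556.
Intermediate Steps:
x(k) = 45/7 + k/70 (x(k) = (450 + k)/70 = (450 + k)*(1/70) = 45/7 + k/70)
124326/x(-267) = 124326/(45/7 + (1/70)*(-267)) = 124326/(45/7 - 267/70) = 124326/(183/70) = 124326*(70/183) = 2900940/61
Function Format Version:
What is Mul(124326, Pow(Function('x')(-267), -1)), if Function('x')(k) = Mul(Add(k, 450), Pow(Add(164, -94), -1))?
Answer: Rational(2900940, 61) ≈ 47556.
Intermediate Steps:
Function('x')(k) = Add(Rational(45, 7), Mul(Rational(1, 70), k)) (Function('x')(k) = Mul(Add(450, k), Pow(70, -1)) = Mul(Add(450, k), Rational(1, 70)) = Add(Rational(45, 7), Mul(Rational(1, 70), k)))
Mul(124326, Pow(Function('x')(-267), -1)) = Mul(124326, Pow(Add(Rational(45, 7), Mul(Rational(1, 70), -267)), -1)) = Mul(124326, Pow(Add(Rational(45, 7), Rational(-267, 70)), -1)) = Mul(124326, Pow(Rational(183, 70), -1)) = Mul(124326, Rational(70, 183)) = Rational(2900940, 61)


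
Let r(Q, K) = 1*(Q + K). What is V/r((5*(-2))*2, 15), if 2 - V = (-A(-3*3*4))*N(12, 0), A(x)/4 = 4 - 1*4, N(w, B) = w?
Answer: -2/5 ≈ -0.40000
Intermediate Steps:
A(x) = 0 (A(x) = 4*(4 - 1*4) = 4*(4 - 4) = 4*0 = 0)
r(Q, K) = K + Q (r(Q, K) = 1*(K + Q) = K + Q)
V = 2 (V = 2 - (-1*0)*12 = 2 - 0*12 = 2 - 1*0 = 2 + 0 = 2)
V/r((5*(-2))*2, 15) = 2/(15 + (5*(-2))*2) = 2/(15 - 10*2) = 2/(15 - 20) = 2/(-5) = 2*(-1/5) = -2/5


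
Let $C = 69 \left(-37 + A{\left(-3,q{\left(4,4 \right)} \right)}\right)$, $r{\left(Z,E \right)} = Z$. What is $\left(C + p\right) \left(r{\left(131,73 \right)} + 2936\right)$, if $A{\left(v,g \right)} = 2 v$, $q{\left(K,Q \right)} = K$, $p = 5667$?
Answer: $8280900$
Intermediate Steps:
$C = -2967$ ($C = 69 \left(-37 + 2 \left(-3\right)\right) = 69 \left(-37 - 6\right) = 69 \left(-43\right) = -2967$)
$\left(C + p\right) \left(r{\left(131,73 \right)} + 2936\right) = \left(-2967 + 5667\right) \left(131 + 2936\right) = 2700 \cdot 3067 = 8280900$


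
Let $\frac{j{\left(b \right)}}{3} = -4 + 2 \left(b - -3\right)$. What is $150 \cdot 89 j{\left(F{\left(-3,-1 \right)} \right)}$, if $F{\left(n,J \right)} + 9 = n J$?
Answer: $-400500$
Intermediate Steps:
$F{\left(n,J \right)} = -9 + J n$ ($F{\left(n,J \right)} = -9 + n J = -9 + J n$)
$j{\left(b \right)} = 6 + 6 b$ ($j{\left(b \right)} = 3 \left(-4 + 2 \left(b - -3\right)\right) = 3 \left(-4 + 2 \left(b + 3\right)\right) = 3 \left(-4 + 2 \left(3 + b\right)\right) = 3 \left(-4 + \left(6 + 2 b\right)\right) = 3 \left(2 + 2 b\right) = 6 + 6 b$)
$150 \cdot 89 j{\left(F{\left(-3,-1 \right)} \right)} = 150 \cdot 89 \left(6 + 6 \left(-9 - -3\right)\right) = 13350 \left(6 + 6 \left(-9 + 3\right)\right) = 13350 \left(6 + 6 \left(-6\right)\right) = 13350 \left(6 - 36\right) = 13350 \left(-30\right) = -400500$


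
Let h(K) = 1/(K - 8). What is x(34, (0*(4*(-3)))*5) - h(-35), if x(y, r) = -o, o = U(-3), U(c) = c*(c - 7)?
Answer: -1289/43 ≈ -29.977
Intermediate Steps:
h(K) = 1/(-8 + K)
U(c) = c*(-7 + c)
o = 30 (o = -3*(-7 - 3) = -3*(-10) = 30)
x(y, r) = -30 (x(y, r) = -1*30 = -30)
x(34, (0*(4*(-3)))*5) - h(-35) = -30 - 1/(-8 - 35) = -30 - 1/(-43) = -30 - 1*(-1/43) = -30 + 1/43 = -1289/43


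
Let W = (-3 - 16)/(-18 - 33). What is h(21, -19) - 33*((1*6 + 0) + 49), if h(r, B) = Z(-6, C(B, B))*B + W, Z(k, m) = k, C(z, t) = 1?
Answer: -86732/51 ≈ -1700.6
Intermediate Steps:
W = 19/51 (W = -19/(-51) = -19*(-1/51) = 19/51 ≈ 0.37255)
h(r, B) = 19/51 - 6*B (h(r, B) = -6*B + 19/51 = 19/51 - 6*B)
h(21, -19) - 33*((1*6 + 0) + 49) = (19/51 - 6*(-19)) - 33*((1*6 + 0) + 49) = (19/51 + 114) - 33*((6 + 0) + 49) = 5833/51 - 33*(6 + 49) = 5833/51 - 33*55 = 5833/51 - 1*1815 = 5833/51 - 1815 = -86732/51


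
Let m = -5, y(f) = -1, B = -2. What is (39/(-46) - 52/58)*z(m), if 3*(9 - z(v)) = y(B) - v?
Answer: -2327/174 ≈ -13.374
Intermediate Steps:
z(v) = 28/3 + v/3 (z(v) = 9 - (-1 - v)/3 = 9 + (⅓ + v/3) = 28/3 + v/3)
(39/(-46) - 52/58)*z(m) = (39/(-46) - 52/58)*(28/3 + (⅓)*(-5)) = (39*(-1/46) - 52*1/58)*(28/3 - 5/3) = (-39/46 - 26/29)*(23/3) = -2327/1334*23/3 = -2327/174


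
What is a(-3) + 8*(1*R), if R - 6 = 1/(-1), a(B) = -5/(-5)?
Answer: 41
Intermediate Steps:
a(B) = 1 (a(B) = -5*(-⅕) = 1)
R = 5 (R = 6 + 1/(-1) = 6 - 1 = 5)
a(-3) + 8*(1*R) = 1 + 8*(1*5) = 1 + 8*5 = 1 + 40 = 41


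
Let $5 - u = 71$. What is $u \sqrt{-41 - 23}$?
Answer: $- 528 i \approx - 528.0 i$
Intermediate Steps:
$u = -66$ ($u = 5 - 71 = -66$)
$u \sqrt{-41 - 23} = - 66 \sqrt{-41 - 23} = - 66 \sqrt{-64} = - 66 \cdot 8 i = - 528 i$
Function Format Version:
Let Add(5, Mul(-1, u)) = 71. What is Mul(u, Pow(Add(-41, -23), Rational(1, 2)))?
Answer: Mul(-528, I) ≈ Mul(-528.00, I)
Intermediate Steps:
u = -66 (u = Add(5, Mul(-1, 71)) = Add(5, -71) = -66)
Mul(u, Pow(Add(-41, -23), Rational(1, 2))) = Mul(-66, Pow(Add(-41, -23), Rational(1, 2))) = Mul(-66, Pow(-64, Rational(1, 2))) = Mul(-66, Mul(8, I)) = Mul(-528, I)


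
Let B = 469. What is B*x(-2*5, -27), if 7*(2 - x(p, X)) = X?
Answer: 2747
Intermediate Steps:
x(p, X) = 2 - X/7
B*x(-2*5, -27) = 469*(2 - ⅐*(-27)) = 469*(2 + 27/7) = 469*(41/7) = 2747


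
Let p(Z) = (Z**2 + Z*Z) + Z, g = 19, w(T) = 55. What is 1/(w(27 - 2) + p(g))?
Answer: 1/796 ≈ 0.0012563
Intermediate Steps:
p(Z) = Z + 2*Z**2 (p(Z) = (Z**2 + Z**2) + Z = 2*Z**2 + Z = Z + 2*Z**2)
1/(w(27 - 2) + p(g)) = 1/(55 + 19*(1 + 2*19)) = 1/(55 + 19*(1 + 38)) = 1/(55 + 19*39) = 1/(55 + 741) = 1/796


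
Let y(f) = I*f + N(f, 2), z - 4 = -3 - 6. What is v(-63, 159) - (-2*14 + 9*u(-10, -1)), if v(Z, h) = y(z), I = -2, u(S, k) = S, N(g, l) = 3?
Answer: 131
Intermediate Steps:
z = -5 (z = 4 + (-3 - 6) = 4 - 9 = -5)
y(f) = 3 - 2*f (y(f) = -2*f + 3 = 3 - 2*f)
v(Z, h) = 13 (v(Z, h) = 3 - 2*(-5) = 3 + 10 = 13)
v(-63, 159) - (-2*14 + 9*u(-10, -1)) = 13 - (-2*14 + 9*(-10)) = 13 - (-28 - 90) = 13 - 1*(-118) = 13 + 118 = 131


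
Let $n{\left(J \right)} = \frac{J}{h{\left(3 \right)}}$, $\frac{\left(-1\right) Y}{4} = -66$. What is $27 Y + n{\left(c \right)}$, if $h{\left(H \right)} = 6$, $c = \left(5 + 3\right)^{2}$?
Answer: $\frac{21416}{3} \approx 7138.7$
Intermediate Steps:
$Y = 264$ ($Y = \left(-4\right) \left(-66\right) = 264$)
$c = 64$ ($c = 8^{2} = 64$)
$n{\left(J \right)} = \frac{J}{6}$
$27 Y + n{\left(c \right)} = 27 \cdot 264 + \frac{1}{6} \cdot 64 = 7128 + \frac{32}{3} = \frac{21416}{3}$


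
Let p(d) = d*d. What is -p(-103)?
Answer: -10609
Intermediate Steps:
p(d) = d**2
-p(-103) = -1*(-103)**2 = -1*10609 = -10609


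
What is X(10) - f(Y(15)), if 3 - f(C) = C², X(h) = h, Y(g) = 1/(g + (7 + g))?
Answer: 9584/1369 ≈ 7.0007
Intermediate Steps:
Y(g) = 1/(7 + 2*g)
f(C) = 3 - C²
X(10) - f(Y(15)) = 10 - (3 - (1/(7 + 2*15))²) = 10 - (3 - (1/(7 + 30))²) = 10 - (3 - (1/37)²) = 10 - (3 - 1*1/1369) = 10 - (3 - 1/1369) = 10 - 1*4106/1369 = 10 - 4106/1369 = 9584/1369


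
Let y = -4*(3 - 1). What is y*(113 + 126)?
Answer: -1912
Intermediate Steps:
y = -8 (y = -4*2 = -8)
y*(113 + 126) = -8*(113 + 126) = -8*239 = -1912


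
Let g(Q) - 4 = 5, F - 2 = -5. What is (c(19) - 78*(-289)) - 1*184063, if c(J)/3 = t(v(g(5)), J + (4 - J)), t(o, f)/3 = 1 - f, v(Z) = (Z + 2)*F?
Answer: -161548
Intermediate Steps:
F = -3 (F = 2 - 5 = -3)
g(Q) = 9 (g(Q) = 4 + 5 = 9)
v(Z) = -6 - 3*Z (v(Z) = (Z + 2)*(-3) = (2 + Z)*(-3) = -6 - 3*Z)
t(o, f) = 3 - 3*f (t(o, f) = 3*(1 - f) = 3 - 3*f)
c(J) = -27 (c(J) = 3*(3 - 3*(J + (4 - J))) = 3*(3 - 3*4) = 3*(3 - 12) = 3*(-9) = -27)
(c(19) - 78*(-289)) - 1*184063 = (-27 - 78*(-289)) - 1*184063 = (-27 + 22542) - 184063 = 22515 - 184063 = -161548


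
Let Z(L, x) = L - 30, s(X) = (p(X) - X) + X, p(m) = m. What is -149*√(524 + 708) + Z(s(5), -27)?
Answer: -25 - 596*√77 ≈ -5254.9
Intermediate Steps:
s(X) = X (s(X) = (X - X) + X = 0 + X = X)
Z(L, x) = -30 + L
-149*√(524 + 708) + Z(s(5), -27) = -149*√(524 + 708) + (-30 + 5) = -596*√77 - 25 = -25 - 596*√77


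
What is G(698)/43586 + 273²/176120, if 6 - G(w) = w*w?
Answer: -8388223/779960 ≈ -10.755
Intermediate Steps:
G(w) = 6 - w² (G(w) = 6 - w*w = 6 - w²)
G(698)/43586 + 273²/176120 = (6 - 1*698²)/43586 + 273²/176120 = (6 - 1*487204)*(1/43586) + 74529*(1/176120) = (6 - 487204)*(1/43586) + 10647/25160 = -487198*1/43586 + 10647/25160 = -12821/1147 + 10647/25160 = -8388223/779960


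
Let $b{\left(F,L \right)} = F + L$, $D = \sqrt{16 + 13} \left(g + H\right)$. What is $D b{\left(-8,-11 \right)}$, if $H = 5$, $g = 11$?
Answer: $- 304 \sqrt{29} \approx -1637.1$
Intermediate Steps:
$D = 16 \sqrt{29}$ ($D = \sqrt{16 + 13} \left(11 + 5\right) = \sqrt{29} \cdot 16 = 16 \sqrt{29} \approx 86.163$)
$D b{\left(-8,-11 \right)} = 16 \sqrt{29} \left(-8 - 11\right) = 16 \sqrt{29} \left(-19\right) = - 304 \sqrt{29}$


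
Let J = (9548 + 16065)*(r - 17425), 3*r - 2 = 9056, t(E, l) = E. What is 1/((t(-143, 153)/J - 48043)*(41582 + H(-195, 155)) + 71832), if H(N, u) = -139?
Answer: -1106917021/2203843249151668510 ≈ -5.0227e-10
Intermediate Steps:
r = 9058/3 (r = 2/3 + (1/3)*9056 = 2/3 + 9056/3 = 9058/3 ≈ 3019.3)
J = -1106917021/3 (J = (9548 + 16065)*(9058/3 - 17425) = 25613*(-43217/3) = -1106917021/3 ≈ -3.6897e+8)
1/((t(-143, 153)/J - 48043)*(41582 + H(-195, 155)) + 71832) = 1/((-143/(-1106917021/3) - 48043)*(41582 - 139) + 71832) = 1/((-143*(-3/1106917021) - 48043)*41443 + 71832) = 1/((429/1106917021 - 48043)*41443 + 71832) = 1/(-53179614439474/1106917021*41443 + 71832) = 1/(-2203922761215120982/1106917021 + 71832) = 1/(-2203843249151668510/1106917021) = -1106917021/2203843249151668510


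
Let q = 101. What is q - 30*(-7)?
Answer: 311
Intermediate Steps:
q - 30*(-7) = 101 - 30*(-7) = 101 + 210 = 311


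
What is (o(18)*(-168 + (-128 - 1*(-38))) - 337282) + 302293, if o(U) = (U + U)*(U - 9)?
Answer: -118581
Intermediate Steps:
o(U) = 2*U*(-9 + U) (o(U) = (2*U)*(-9 + U) = 2*U*(-9 + U))
(o(18)*(-168 + (-128 - 1*(-38))) - 337282) + 302293 = ((2*18*(-9 + 18))*(-168 + (-128 - 1*(-38))) - 337282) + 302293 = ((2*18*9)*(-168 + (-128 + 38)) - 337282) + 302293 = (324*(-168 - 90) - 337282) + 302293 = (324*(-258) - 337282) + 302293 = (-83592 - 337282) + 302293 = -420874 + 302293 = -118581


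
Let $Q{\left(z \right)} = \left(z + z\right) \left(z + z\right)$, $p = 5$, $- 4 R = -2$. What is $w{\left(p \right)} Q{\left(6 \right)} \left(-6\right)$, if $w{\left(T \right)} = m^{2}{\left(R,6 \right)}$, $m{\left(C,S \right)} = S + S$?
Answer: $-124416$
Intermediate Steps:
$R = \frac{1}{2}$ ($R = \left(- \frac{1}{4}\right) \left(-2\right) = \frac{1}{2} \approx 0.5$)
$m{\left(C,S \right)} = 2 S$
$w{\left(T \right)} = 144$ ($w{\left(T \right)} = \left(2 \cdot 6\right)^{2} = 12^{2} = 144$)
$Q{\left(z \right)} = 4 z^{2}$ ($Q{\left(z \right)} = 2 z 2 z = 4 z^{2}$)
$w{\left(p \right)} Q{\left(6 \right)} \left(-6\right) = 144 \cdot 4 \cdot 6^{2} \left(-6\right) = 144 \cdot 4 \cdot 36 \left(-6\right) = 144 \cdot 144 \left(-6\right) = 20736 \left(-6\right) = -124416$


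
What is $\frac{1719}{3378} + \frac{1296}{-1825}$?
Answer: $- \frac{413571}{2054950} \approx -0.20126$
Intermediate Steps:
$\frac{1719}{3378} + \frac{1296}{-1825} = 1719 \cdot \frac{1}{3378} + 1296 \left(- \frac{1}{1825}\right) = \frac{573}{1126} - \frac{1296}{1825} = - \frac{413571}{2054950}$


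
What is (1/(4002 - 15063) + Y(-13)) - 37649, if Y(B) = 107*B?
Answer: -431821441/11061 ≈ -39040.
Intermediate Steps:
(1/(4002 - 15063) + Y(-13)) - 37649 = (1/(4002 - 15063) + 107*(-13)) - 37649 = (1/(-11061) - 1391) - 37649 = (-1/11061 - 1391) - 37649 = -15385852/11061 - 37649 = -431821441/11061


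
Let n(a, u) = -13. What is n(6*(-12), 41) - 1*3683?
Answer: -3696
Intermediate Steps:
n(6*(-12), 41) - 1*3683 = -13 - 1*3683 = -13 - 3683 = -3696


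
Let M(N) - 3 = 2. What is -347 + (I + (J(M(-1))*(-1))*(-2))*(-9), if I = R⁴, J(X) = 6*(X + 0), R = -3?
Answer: -1616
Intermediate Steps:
M(N) = 5 (M(N) = 3 + 2 = 5)
J(X) = 6*X
I = 81 (I = (-3)⁴ = 81)
-347 + (I + (J(M(-1))*(-1))*(-2))*(-9) = -347 + (81 + ((6*5)*(-1))*(-2))*(-9) = -347 + (81 + (30*(-1))*(-2))*(-9) = -347 + (81 - 30*(-2))*(-9) = -347 + (81 + 60)*(-9) = -347 + 141*(-9) = -347 - 1269 = -1616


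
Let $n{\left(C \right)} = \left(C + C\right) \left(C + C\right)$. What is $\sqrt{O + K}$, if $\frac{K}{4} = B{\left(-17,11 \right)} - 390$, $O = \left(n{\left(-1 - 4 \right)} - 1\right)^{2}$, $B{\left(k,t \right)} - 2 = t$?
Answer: $\sqrt{8293} \approx 91.066$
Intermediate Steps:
$B{\left(k,t \right)} = 2 + t$
$n{\left(C \right)} = 4 C^{2}$ ($n{\left(C \right)} = 2 C 2 C = 4 C^{2}$)
$O = 9801$ ($O = \left(4 \left(-1 - 4\right)^{2} - 1\right)^{2} = \left(4 \left(-5\right)^{2} - 1\right)^{2} = \left(4 \cdot 25 - 1\right)^{2} = \left(100 - 1\right)^{2} = 99^{2} = 9801$)
$K = -1508$ ($K = 4 \left(\left(2 + 11\right) - 390\right) = 4 \left(13 - 390\right) = 4 \left(-377\right) = -1508$)
$\sqrt{O + K} = \sqrt{9801 - 1508} = \sqrt{8293}$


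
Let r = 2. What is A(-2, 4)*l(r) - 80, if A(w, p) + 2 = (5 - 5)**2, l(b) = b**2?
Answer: -88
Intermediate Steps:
A(w, p) = -2 (A(w, p) = -2 + (5 - 5)**2 = -2 + 0**2 = -2 + 0 = -2)
A(-2, 4)*l(r) - 80 = -2*2**2 - 80 = -2*4 - 80 = -8 - 80 = -88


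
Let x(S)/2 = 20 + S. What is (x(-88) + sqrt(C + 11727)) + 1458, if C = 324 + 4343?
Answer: 1322 + sqrt(16394) ≈ 1450.0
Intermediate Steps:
C = 4667
x(S) = 40 + 2*S (x(S) = 2*(20 + S) = 40 + 2*S)
(x(-88) + sqrt(C + 11727)) + 1458 = ((40 + 2*(-88)) + sqrt(4667 + 11727)) + 1458 = ((40 - 176) + sqrt(16394)) + 1458 = (-136 + sqrt(16394)) + 1458 = 1322 + sqrt(16394)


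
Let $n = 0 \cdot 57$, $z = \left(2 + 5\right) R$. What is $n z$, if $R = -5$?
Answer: $0$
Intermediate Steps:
$z = -35$ ($z = \left(2 + 5\right) \left(-5\right) = 7 \left(-5\right) = -35$)
$n = 0$
$n z = 0 \left(-35\right) = 0$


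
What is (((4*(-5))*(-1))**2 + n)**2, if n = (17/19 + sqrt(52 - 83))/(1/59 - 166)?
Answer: 5539199220129338/34620928489 - 8782244046*I*sqrt(31)/1822154131 ≈ 1.6e+5 - 26.835*I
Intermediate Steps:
n = -1003/186067 - 59*I*sqrt(31)/9793 (n = (17*(1/19) + sqrt(-31))/(1/59 - 166) = (17/19 + I*sqrt(31))/(-9793/59) = (17/19 + I*sqrt(31))*(-59/9793) = -1003/186067 - 59*I*sqrt(31)/9793 ≈ -0.0053905 - 0.033544*I)
(((4*(-5))*(-1))**2 + n)**2 = (((4*(-5))*(-1))**2 + (-1003/186067 - 59*I*sqrt(31)/9793))**2 = ((-20*(-1))**2 + (-1003/186067 - 59*I*sqrt(31)/9793))**2 = (20**2 + (-1003/186067 - 59*I*sqrt(31)/9793))**2 = (400 + (-1003/186067 - 59*I*sqrt(31)/9793))**2 = (74425797/186067 - 59*I*sqrt(31)/9793)**2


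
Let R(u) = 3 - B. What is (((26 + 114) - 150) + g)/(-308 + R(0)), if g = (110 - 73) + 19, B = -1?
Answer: -23/152 ≈ -0.15132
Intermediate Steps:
R(u) = 4 (R(u) = 3 - 1*(-1) = 3 + 1 = 4)
g = 56 (g = 37 + 19 = 56)
(((26 + 114) - 150) + g)/(-308 + R(0)) = (((26 + 114) - 150) + 56)/(-308 + 4) = ((140 - 150) + 56)/(-304) = (-10 + 56)*(-1/304) = 46*(-1/304) = -23/152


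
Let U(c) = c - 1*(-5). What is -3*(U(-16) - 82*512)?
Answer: 125985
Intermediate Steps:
U(c) = 5 + c (U(c) = c + 5 = 5 + c)
-3*(U(-16) - 82*512) = -3*((5 - 16) - 82*512) = -3*(-11 - 41984) = -3*(-41995) = 125985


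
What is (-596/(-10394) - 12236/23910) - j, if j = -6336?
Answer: 393628302704/62130135 ≈ 6335.5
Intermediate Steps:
(-596/(-10394) - 12236/23910) - j = (-596/(-10394) - 12236/23910) - 1*(-6336) = (-596*(-1/10394) - 12236*1/23910) + 6336 = (298/5197 - 6118/11955) + 6336 = -28232656/62130135 + 6336 = 393628302704/62130135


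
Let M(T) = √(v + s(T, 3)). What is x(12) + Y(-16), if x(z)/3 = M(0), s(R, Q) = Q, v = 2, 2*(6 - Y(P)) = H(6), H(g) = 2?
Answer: 5 + 3*√5 ≈ 11.708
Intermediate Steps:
Y(P) = 5 (Y(P) = 6 - ½*2 = 6 - 1 = 5)
M(T) = √5 (M(T) = √(2 + 3) = √5)
x(z) = 3*√5
x(12) + Y(-16) = 3*√5 + 5 = 5 + 3*√5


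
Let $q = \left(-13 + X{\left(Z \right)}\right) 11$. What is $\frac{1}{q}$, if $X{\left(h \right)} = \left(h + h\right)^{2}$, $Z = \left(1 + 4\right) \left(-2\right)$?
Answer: $\frac{1}{4257} \approx 0.00023491$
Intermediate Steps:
$Z = -10$ ($Z = 5 \left(-2\right) = -10$)
$X{\left(h \right)} = 4 h^{2}$ ($X{\left(h \right)} = \left(2 h\right)^{2} = 4 h^{2}$)
$q = 4257$ ($q = \left(-13 + 4 \left(-10\right)^{2}\right) 11 = \left(-13 + 4 \cdot 100\right) 11 = \left(-13 + 400\right) 11 = 387 \cdot 11 = 4257$)
$\frac{1}{q} = \frac{1}{4257}$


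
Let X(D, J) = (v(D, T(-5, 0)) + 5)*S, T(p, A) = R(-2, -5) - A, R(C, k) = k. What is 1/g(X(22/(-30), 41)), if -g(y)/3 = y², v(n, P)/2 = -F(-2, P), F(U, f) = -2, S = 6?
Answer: -1/8748 ≈ -0.00011431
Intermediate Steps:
T(p, A) = -5 - A
v(n, P) = 4 (v(n, P) = 2*(-1*(-2)) = 2*2 = 4)
X(D, J) = 54 (X(D, J) = (4 + 5)*6 = 9*6 = 54)
g(y) = -3*y²
1/g(X(22/(-30), 41)) = 1/(-3*54²) = 1/(-3*2916) = 1/(-8748) = -1/8748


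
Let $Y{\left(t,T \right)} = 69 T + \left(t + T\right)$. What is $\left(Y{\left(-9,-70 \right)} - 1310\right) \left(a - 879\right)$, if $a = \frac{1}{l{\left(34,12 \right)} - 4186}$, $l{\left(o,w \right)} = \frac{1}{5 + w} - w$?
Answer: $\frac{390116949588}{71365} \approx 5.4665 \cdot 10^{6}$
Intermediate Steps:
$a = - \frac{17}{71365}$ ($a = \frac{1}{\frac{1 - 12^{2} - 60}{5 + 12} - 4186} = \frac{1}{\frac{1 - 144 - 60}{17} - 4186} = \frac{1}{\frac{1}{17} \left(-203\right) - 4186} = \frac{1}{- \frac{203}{17} - 4186} = \frac{1}{- \frac{71365}{17}} = - \frac{17}{71365} \approx -0.00023821$)
$Y{\left(t,T \right)} = t + 70 T$ ($Y{\left(t,T \right)} = 69 T + \left(T + t\right) = t + 70 T$)
$\left(Y{\left(-9,-70 \right)} - 1310\right) \left(a - 879\right) = \left(\left(-9 + 70 \left(-70\right)\right) - 1310\right) \left(- \frac{17}{71365} - 879\right) = \left(\left(-9 - 4900\right) - 1310\right) \left(- \frac{62729852}{71365}\right) = \left(-4909 - 1310\right) \left(- \frac{62729852}{71365}\right) = \left(-6219\right) \left(- \frac{62729852}{71365}\right) = \frac{390116949588}{71365}$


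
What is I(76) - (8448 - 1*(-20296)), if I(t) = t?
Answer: -28668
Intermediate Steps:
I(76) - (8448 - 1*(-20296)) = 76 - (8448 - 1*(-20296)) = 76 - (8448 + 20296) = 76 - 1*28744 = 76 - 28744 = -28668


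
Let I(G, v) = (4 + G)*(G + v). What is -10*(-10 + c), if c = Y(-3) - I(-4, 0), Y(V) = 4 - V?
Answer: 30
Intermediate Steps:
c = 7 (c = (4 - 1*(-3)) - ((-4)² + 4*(-4) + 4*0 - 4*0) = (4 + 3) - (16 - 16 + 0 + 0) = 7 - 1*0 = 7 + 0 = 7)
-10*(-10 + c) = -10*(-10 + 7) = -10*(-3) = 30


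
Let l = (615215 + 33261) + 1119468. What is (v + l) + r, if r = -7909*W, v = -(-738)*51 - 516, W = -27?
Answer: 2018609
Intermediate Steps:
l = 1767944 (l = 648476 + 1119468 = 1767944)
v = 37122 (v = -738*(-51) - 516 = 37638 - 516 = 37122)
r = 213543 (r = -7909*(-27) = 213543)
(v + l) + r = (37122 + 1767944) + 213543 = 1805066 + 213543 = 2018609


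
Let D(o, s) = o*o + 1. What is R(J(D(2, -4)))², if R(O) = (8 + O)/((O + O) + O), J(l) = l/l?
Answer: 9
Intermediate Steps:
D(o, s) = 1 + o² (D(o, s) = o² + 1 = 1 + o²)
J(l) = 1
R(O) = (8 + O)/(3*O) (R(O) = (8 + O)/(2*O + O) = (8 + O)/((3*O)) = (8 + O)*(1/(3*O)) = (8 + O)/(3*O))
R(J(D(2, -4)))² = ((⅓)*(8 + 1)/1)² = ((⅓)*1*9)² = 3² = 9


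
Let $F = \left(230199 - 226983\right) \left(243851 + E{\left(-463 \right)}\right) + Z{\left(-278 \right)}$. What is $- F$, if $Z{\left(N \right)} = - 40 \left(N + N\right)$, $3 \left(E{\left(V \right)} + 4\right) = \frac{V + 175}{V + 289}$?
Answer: $- \frac{22742843024}{29} \approx -7.8424 \cdot 10^{8}$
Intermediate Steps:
$E{\left(V \right)} = -4 + \frac{175 + V}{3 \left(289 + V\right)}$ ($E{\left(V \right)} = -4 + \frac{\left(V + 175\right) \frac{1}{V + 289}}{3} = -4 + \frac{\left(175 + V\right) \frac{1}{289 + V}}{3} = -4 + \frac{\frac{1}{289 + V} \left(175 + V\right)}{3} = -4 + \frac{175 + V}{3 \left(289 + V\right)}$)
$Z{\left(N \right)} = - 80 N$ ($Z{\left(N \right)} = - 40 \cdot 2 N = - 80 N$)
$F = \frac{22742843024}{29}$ ($F = \left(230199 - 226983\right) \left(243851 + \frac{-3293 - -5093}{3 \left(289 - 463\right)}\right) - -22240 = 3216 \left(243851 + \frac{-3293 + 5093}{3 \left(-174\right)}\right) + 22240 = 3216 \left(243851 + \frac{1}{3} \left(- \frac{1}{174}\right) 1800\right) + 22240 = 3216 \left(243851 - \frac{100}{29}\right) + 22240 = 3216 \cdot \frac{7071579}{29} + 22240 = \frac{22742198064}{29} + 22240 = \frac{22742843024}{29} \approx 7.8424 \cdot 10^{8}$)
$- F = \left(-1\right) \frac{22742843024}{29} = - \frac{22742843024}{29}$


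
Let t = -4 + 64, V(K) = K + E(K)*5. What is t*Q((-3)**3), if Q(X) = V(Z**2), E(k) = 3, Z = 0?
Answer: 900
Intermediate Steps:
V(K) = 15 + K (V(K) = K + 3*5 = K + 15 = 15 + K)
Q(X) = 15 (Q(X) = 15 + 0**2 = 15 + 0 = 15)
t = 60
t*Q((-3)**3) = 60*15 = 900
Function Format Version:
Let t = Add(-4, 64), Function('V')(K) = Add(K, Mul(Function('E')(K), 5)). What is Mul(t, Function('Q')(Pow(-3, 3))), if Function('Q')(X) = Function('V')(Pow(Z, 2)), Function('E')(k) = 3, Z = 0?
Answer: 900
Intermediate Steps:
Function('V')(K) = Add(15, K) (Function('V')(K) = Add(K, Mul(3, 5)) = Add(K, 15) = Add(15, K))
Function('Q')(X) = 15 (Function('Q')(X) = Add(15, Pow(0, 2)) = Add(15, 0) = 15)
t = 60
Mul(t, Function('Q')(Pow(-3, 3))) = Mul(60, 15) = 900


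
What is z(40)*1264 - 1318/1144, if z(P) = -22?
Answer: -15906835/572 ≈ -27809.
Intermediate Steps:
z(40)*1264 - 1318/1144 = -22*1264 - 1318/1144 = -27808 - 1318*1/1144 = -27808 - 659/572 = -15906835/572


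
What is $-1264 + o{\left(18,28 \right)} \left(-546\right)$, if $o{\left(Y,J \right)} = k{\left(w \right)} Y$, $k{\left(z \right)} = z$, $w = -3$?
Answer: $28220$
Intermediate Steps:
$o{\left(Y,J \right)} = - 3 Y$
$-1264 + o{\left(18,28 \right)} \left(-546\right) = -1264 + \left(-3\right) 18 \left(-546\right) = -1264 - -29484 = -1264 + 29484 = 28220$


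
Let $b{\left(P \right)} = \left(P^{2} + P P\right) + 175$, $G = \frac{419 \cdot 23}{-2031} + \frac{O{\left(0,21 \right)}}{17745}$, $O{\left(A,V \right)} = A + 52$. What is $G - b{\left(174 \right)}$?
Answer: $- \frac{18707502154}{308035} \approx -60732.0$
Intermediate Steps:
$O{\left(A,V \right)} = 52 + A$
$G = - \frac{1460709}{308035}$ ($G = \frac{419 \cdot 23}{-2031} + \frac{52 + 0}{17745} = 9637 \left(- \frac{1}{2031}\right) + 52 \cdot \frac{1}{17745} = - \frac{9637}{2031} + \frac{4}{1365} = - \frac{1460709}{308035} \approx -4.742$)
$b{\left(P \right)} = 175 + 2 P^{2}$ ($b{\left(P \right)} = \left(P^{2} + P^{2}\right) + 175 = 2 P^{2} + 175 = 175 + 2 P^{2}$)
$G - b{\left(174 \right)} = - \frac{1460709}{308035} - \left(175 + 2 \cdot 174^{2}\right) = - \frac{1460709}{308035} - \left(175 + 2 \cdot 30276\right) = - \frac{1460709}{308035} - \left(175 + 60552\right) = - \frac{1460709}{308035} - 60727 = - \frac{18707502154}{308035}$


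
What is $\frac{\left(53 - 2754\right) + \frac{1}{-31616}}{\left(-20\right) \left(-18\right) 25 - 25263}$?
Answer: $\frac{9488313}{57130112} \approx 0.16608$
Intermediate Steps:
$\frac{\left(53 - 2754\right) + \frac{1}{-31616}}{\left(-20\right) \left(-18\right) 25 - 25263} = \frac{\left(53 - 2754\right) - \frac{1}{31616}}{360 \cdot 25 - 25263} = \frac{-2701 - \frac{1}{31616}}{9000 - 25263} = - \frac{85394817}{31616 \left(-16263\right)} = \left(- \frac{85394817}{31616}\right) \left(- \frac{1}{16263}\right) = \frac{9488313}{57130112}$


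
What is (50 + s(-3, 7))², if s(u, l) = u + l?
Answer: 2916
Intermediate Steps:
s(u, l) = l + u
(50 + s(-3, 7))² = (50 + (7 - 3))² = (50 + 4)² = 54² = 2916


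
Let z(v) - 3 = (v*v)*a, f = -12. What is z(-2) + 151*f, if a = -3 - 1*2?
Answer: -1829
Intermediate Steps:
a = -5 (a = -3 - 2 = -5)
z(v) = 3 - 5*v² (z(v) = 3 + (v*v)*(-5) = 3 + v²*(-5) = 3 - 5*v²)
z(-2) + 151*f = (3 - 5*(-2)²) + 151*(-12) = (3 - 5*4) - 1812 = (3 - 20) - 1812 = -17 - 1812 = -1829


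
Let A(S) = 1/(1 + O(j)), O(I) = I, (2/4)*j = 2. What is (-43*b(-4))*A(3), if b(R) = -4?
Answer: 172/5 ≈ 34.400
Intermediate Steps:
j = 4 (j = 2*2 = 4)
A(S) = ⅕ (A(S) = 1/(1 + 4) = 1/5 = ⅕)
(-43*b(-4))*A(3) = -43*(-4)*(⅕) = 172*(⅕) = 172/5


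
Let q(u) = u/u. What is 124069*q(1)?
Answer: 124069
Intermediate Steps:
q(u) = 1
124069*q(1) = 124069*1 = 124069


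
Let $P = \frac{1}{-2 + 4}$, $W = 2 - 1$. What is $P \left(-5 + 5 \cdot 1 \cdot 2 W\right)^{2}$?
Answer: $\frac{25}{2} \approx 12.5$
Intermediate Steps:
$W = 1$
$P = \frac{1}{2} \approx 0.5$
$P \left(-5 + 5 \cdot 1 \cdot 2 W\right)^{2} = \frac{\left(-5 + 5 \cdot 1 \cdot 2 \cdot 1\right)^{2}}{2} = \frac{\left(-5 + 5 \cdot 2 \cdot 1\right)^{2}}{2} = \frac{\left(-5 + 10 \cdot 1\right)^{2}}{2} = \frac{\left(-5 + 10\right)^{2}}{2} = \frac{5^{2}}{2} = \frac{1}{2} \cdot 25 = \frac{25}{2}$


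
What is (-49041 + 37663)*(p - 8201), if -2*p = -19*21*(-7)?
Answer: 109200355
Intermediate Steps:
p = -2793/2 (p = -(-19*21)*(-7)/2 = -(-399)*(-7)/2 = -1/2*2793 = -2793/2 ≈ -1396.5)
(-49041 + 37663)*(p - 8201) = (-49041 + 37663)*(-2793/2 - 8201) = -11378*(-19195/2) = 109200355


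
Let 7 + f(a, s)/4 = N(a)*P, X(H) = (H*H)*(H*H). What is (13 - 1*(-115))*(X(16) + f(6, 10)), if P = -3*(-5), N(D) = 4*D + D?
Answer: 8615424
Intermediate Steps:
X(H) = H**4 (X(H) = H**2*H**2 = H**4)
N(D) = 5*D
P = 15
f(a, s) = -28 + 300*a (f(a, s) = -28 + 4*((5*a)*15) = -28 + 4*(75*a) = -28 + 300*a)
(13 - 1*(-115))*(X(16) + f(6, 10)) = (13 - 1*(-115))*(16**4 + (-28 + 300*6)) = (13 + 115)*(65536 + (-28 + 1800)) = 128*(65536 + 1772) = 128*67308 = 8615424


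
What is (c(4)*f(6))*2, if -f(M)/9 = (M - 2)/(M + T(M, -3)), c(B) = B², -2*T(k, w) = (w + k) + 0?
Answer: -256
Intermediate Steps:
T(k, w) = -k/2 - w/2 (T(k, w) = -((w + k) + 0)/2 = -((k + w) + 0)/2 = -(k + w)/2 = -k/2 - w/2)
f(M) = -9*(-2 + M)/(3/2 + M/2) (f(M) = -9*(M - 2)/(M + (-M/2 - ½*(-3))) = -9*(-2 + M)/(M + (-M/2 + 3/2)) = -9*(-2 + M)/(M + (3/2 - M/2)) = -9*(-2 + M)/(3/2 + M/2))
(c(4)*f(6))*2 = (4²*(18*(2 - 1*6)/(3 + 6)))*2 = (16*(18*(2 - 6)/9))*2 = (16*(18*(⅑)*(-4)))*2 = (16*(-8))*2 = -128*2 = -256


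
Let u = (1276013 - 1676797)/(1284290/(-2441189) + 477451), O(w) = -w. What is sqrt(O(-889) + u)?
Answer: sqrt(1206565650282298180295783265)/1165546844949 ≈ 29.802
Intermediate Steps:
u = -978389492176/1165546844949 (u = -400784/(1284290*(-1/2441189) + 477451) = -400784/(-1284290/2441189 + 477451) = -400784/1165546844949/2441189 = -400784*2441189/1165546844949 = -978389492176/1165546844949 ≈ -0.83943)
sqrt(O(-889) + u) = sqrt(-1*(-889) - 978389492176/1165546844949) = sqrt(889 - 978389492176/1165546844949) = sqrt(1035192755667485/1165546844949) = sqrt(1206565650282298180295783265)/1165546844949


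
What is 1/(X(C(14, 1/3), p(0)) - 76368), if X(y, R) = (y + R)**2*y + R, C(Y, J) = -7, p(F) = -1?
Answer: -1/76817 ≈ -1.3018e-5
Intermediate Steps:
X(y, R) = R + y*(R + y)**2 (X(y, R) = (R + y)**2*y + R = y*(R + y)**2 + R = R + y*(R + y)**2)
1/(X(C(14, 1/3), p(0)) - 76368) = 1/((-1 - 7*(-1 - 7)**2) - 76368) = 1/((-1 - 7*(-8)**2) - 76368) = 1/((-1 - 7*64) - 76368) = 1/((-1 - 448) - 76368) = 1/(-449 - 76368) = 1/(-76817) = -1/76817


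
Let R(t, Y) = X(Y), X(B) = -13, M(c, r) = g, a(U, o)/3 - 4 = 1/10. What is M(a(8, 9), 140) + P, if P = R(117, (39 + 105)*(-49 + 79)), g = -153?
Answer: -166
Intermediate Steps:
a(U, o) = 123/10 (a(U, o) = 12 + 3/10 = 123/10)
M(c, r) = -153
R(t, Y) = -13
P = -13
M(a(8, 9), 140) + P = -153 - 13 = -166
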